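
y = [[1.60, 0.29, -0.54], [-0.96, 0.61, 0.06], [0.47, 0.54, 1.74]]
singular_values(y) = [1.93, 1.88, 0.71]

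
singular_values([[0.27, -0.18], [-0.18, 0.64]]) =[0.71, 0.2]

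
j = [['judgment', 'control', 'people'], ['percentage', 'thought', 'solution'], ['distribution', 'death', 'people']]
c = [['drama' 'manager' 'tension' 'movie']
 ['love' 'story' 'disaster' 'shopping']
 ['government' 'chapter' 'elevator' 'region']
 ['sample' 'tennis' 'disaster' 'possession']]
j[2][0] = 'distribution'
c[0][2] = 'tension'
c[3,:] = ['sample', 'tennis', 'disaster', 'possession']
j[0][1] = 'control'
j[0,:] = ['judgment', 'control', 'people']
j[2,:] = ['distribution', 'death', 'people']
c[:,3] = ['movie', 'shopping', 'region', 'possession']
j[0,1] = 'control'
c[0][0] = 'drama'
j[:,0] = ['judgment', 'percentage', 'distribution']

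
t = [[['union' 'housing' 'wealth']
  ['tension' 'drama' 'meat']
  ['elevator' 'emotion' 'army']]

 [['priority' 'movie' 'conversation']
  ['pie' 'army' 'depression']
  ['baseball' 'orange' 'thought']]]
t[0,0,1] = 'housing'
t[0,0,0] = 'union'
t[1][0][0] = 'priority'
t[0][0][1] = 'housing'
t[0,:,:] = [['union', 'housing', 'wealth'], ['tension', 'drama', 'meat'], ['elevator', 'emotion', 'army']]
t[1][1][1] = 'army'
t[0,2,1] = 'emotion'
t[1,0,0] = 'priority'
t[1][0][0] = 'priority'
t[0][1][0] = 'tension'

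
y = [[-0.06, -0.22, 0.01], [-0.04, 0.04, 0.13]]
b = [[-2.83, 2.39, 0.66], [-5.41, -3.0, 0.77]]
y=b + [[2.77, -2.61, -0.65],[5.37, 3.04, -0.64]]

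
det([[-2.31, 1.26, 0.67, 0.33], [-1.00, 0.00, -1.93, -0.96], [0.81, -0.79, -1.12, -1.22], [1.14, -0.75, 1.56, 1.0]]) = 2.170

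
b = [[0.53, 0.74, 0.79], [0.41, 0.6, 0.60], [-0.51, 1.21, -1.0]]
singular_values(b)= [1.67, 1.51, 0.0]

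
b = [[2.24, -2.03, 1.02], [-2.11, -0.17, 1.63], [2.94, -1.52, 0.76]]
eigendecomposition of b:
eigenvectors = [[0.67, -0.49, 0.31],[-0.06, -0.87, 0.60],[0.74, 0.06, 0.74]]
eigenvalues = [3.54, -1.47, 0.76]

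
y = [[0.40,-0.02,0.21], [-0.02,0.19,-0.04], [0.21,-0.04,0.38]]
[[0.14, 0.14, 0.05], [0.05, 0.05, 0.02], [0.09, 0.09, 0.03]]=y @ [[0.31, 0.31, 0.11], [0.31, 0.32, 0.11], [0.11, 0.11, 0.04]]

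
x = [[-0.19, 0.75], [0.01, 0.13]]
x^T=[[-0.19, 0.01],[0.75, 0.13]]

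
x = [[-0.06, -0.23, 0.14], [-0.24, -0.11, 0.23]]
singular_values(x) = [0.42, 0.15]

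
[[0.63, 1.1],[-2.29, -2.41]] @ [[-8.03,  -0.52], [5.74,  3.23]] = [[1.26,3.23], [4.56,-6.59]]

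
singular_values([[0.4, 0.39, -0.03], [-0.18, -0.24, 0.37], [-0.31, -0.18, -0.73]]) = [0.87, 0.67, 0.0]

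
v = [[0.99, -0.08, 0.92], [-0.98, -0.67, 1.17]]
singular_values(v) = [1.67, 1.34]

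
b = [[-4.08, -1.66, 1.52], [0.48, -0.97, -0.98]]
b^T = [[-4.08, 0.48], [-1.66, -0.97], [1.52, -0.98]]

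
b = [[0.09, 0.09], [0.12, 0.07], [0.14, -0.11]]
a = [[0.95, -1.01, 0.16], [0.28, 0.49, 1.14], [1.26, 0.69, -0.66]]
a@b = [[-0.01,-0.00], [0.24,-0.07], [0.10,0.23]]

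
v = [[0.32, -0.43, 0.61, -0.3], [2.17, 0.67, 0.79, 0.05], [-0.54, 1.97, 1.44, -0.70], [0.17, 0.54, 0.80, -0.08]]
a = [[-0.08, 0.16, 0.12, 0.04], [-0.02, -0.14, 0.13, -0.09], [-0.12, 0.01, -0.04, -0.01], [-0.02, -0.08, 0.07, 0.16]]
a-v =[[-0.40, 0.59, -0.49, 0.34], [-2.19, -0.81, -0.66, -0.14], [0.42, -1.96, -1.48, 0.69], [-0.19, -0.62, -0.73, 0.24]]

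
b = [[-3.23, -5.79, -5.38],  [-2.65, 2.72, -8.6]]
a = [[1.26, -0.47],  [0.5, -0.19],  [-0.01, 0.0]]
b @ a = [[-6.91, 2.62], [-1.89, 0.73]]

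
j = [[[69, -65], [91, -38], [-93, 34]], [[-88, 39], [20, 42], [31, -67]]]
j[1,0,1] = 39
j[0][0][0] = 69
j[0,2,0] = -93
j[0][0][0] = 69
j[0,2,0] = -93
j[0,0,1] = -65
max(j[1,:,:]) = 42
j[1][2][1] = -67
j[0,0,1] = -65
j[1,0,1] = 39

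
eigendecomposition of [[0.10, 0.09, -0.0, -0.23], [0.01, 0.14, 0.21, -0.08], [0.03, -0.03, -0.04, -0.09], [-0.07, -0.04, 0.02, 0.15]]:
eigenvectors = [[0.74+0.00j, (-0.87+0j), (0.16+0.14j), (0.16-0.14j)], [0.47+0.00j, 0.29+0.00j, (-0.82+0j), (-0.82-0j)], [(0.15+0j), -0.27+0.00j, 0.35-0.33j, 0.35+0.33j], [-0.46+0.00j, (-0.28+0j), -0.22-0.01j, -0.22+0.01j]]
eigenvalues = [(0.3+0j), (-0.01+0j), (0.03+0.08j), (0.03-0.08j)]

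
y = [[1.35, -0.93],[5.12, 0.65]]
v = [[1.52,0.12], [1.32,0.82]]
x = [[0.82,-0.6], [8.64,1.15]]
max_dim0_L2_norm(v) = 2.01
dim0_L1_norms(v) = [2.84, 0.94]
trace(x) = 1.97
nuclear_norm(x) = 9.45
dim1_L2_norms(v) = [1.52, 1.55]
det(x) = 6.13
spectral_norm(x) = 8.75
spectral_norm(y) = 5.31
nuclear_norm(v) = 2.63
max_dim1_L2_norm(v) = 1.55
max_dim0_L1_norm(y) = 6.47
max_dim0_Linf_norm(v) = 1.52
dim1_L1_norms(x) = [1.42, 9.79]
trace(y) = 2.00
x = y @ v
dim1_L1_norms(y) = [2.28, 5.77]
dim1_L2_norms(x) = [1.02, 8.72]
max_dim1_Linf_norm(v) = 1.52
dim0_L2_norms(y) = [5.29, 1.13]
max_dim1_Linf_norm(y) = 5.12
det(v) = 1.09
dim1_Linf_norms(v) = [1.52, 1.32]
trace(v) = 2.34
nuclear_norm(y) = 6.37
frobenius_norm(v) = 2.18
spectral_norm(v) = 2.12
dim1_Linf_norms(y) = [1.35, 5.12]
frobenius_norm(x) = 8.78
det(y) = 5.64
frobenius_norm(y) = 5.42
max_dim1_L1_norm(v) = 2.14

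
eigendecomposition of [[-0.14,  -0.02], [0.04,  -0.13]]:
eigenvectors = [[0.10-0.57j,  0.10+0.57j], [-0.82+0.00j,  (-0.82-0j)]]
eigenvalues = [(-0.14+0.03j), (-0.14-0.03j)]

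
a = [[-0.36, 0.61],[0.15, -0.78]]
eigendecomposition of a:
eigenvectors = [[0.97, -0.73], [0.25, 0.69]]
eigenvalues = [-0.2, -0.94]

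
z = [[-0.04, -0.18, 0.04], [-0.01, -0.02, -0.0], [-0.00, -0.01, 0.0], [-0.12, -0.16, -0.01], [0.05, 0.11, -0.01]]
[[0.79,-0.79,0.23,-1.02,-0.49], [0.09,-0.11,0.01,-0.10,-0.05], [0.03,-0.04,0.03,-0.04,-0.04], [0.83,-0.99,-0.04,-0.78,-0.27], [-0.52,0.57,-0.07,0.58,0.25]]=z @ [[-3.37, 2.11, 4.92, 0.96, -3.65], [-2.86, 4.46, -3.19, 4.42, 4.25], [3.40, 2.45, -3.65, -4.63, 3.18]]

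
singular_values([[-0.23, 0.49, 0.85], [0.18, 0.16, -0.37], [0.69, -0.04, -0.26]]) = [1.16, 0.57, 0.29]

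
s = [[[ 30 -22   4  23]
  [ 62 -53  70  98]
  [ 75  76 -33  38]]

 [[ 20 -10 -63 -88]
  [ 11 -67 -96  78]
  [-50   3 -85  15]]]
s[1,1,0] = 11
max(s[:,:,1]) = 76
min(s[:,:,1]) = -67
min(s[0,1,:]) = -53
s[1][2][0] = -50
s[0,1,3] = 98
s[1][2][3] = 15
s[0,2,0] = 75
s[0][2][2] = -33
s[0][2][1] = 76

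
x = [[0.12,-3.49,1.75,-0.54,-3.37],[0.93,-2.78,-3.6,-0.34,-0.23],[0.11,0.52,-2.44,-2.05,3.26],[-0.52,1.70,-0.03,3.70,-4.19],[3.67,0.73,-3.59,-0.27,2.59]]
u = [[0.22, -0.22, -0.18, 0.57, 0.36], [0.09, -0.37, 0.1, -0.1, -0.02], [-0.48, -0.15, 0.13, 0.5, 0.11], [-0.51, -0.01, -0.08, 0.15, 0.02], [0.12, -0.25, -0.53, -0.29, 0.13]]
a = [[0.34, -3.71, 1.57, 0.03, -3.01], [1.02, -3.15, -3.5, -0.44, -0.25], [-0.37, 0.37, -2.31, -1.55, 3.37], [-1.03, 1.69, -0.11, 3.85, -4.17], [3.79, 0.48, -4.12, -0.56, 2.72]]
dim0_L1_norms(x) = [5.35, 9.22, 11.41, 6.9, 13.64]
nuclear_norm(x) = 22.15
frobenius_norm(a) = 11.99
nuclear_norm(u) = 2.72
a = x + u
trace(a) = 1.45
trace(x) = 1.19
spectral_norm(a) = 8.94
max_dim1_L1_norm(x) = 10.85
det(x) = 333.63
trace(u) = 0.26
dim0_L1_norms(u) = [1.42, 1.0, 1.02, 1.61, 0.64]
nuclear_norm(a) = 22.20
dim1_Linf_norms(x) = [3.49, 3.6, 3.26, 4.19, 3.67]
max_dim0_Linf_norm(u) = 0.57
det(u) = -0.00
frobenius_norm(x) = 11.74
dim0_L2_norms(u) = [0.75, 0.52, 0.59, 0.83, 0.4]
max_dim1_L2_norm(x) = 5.87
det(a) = -56.06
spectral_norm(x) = 8.80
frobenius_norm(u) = 1.42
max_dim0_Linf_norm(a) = 4.17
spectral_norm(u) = 0.97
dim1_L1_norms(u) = [1.55, 0.68, 1.37, 0.77, 1.32]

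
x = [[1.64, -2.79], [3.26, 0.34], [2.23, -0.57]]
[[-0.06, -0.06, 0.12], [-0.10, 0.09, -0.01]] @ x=[[-0.03, 0.08], [0.11, 0.32]]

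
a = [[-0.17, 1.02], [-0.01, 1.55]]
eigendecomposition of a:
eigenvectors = [[-1.0, -0.51], [-0.01, -0.86]]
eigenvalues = [-0.16, 1.54]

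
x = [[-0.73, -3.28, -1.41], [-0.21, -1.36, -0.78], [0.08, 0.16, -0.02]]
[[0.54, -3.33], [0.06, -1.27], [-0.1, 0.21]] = x @ [[-0.13,0.62], [-0.47,0.99], [0.78,-0.26]]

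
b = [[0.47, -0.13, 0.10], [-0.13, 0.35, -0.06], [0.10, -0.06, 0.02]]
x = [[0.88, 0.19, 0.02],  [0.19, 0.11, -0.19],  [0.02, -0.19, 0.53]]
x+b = [[1.35,0.06,0.12],  [0.06,0.46,-0.25],  [0.12,-0.25,0.55]]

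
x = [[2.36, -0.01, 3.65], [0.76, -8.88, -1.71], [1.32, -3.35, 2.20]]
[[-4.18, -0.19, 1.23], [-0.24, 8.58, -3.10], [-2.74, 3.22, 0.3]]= x @ [[-0.75,-0.16,-0.64], [0.09,-0.99,0.15], [-0.66,0.05,0.75]]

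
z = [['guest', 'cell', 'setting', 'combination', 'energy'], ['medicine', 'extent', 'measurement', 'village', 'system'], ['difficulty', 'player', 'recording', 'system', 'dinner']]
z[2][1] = 'player'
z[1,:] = ['medicine', 'extent', 'measurement', 'village', 'system']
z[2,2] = 'recording'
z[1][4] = 'system'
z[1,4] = 'system'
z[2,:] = ['difficulty', 'player', 'recording', 'system', 'dinner']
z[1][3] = 'village'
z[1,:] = ['medicine', 'extent', 'measurement', 'village', 'system']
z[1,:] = ['medicine', 'extent', 'measurement', 'village', 'system']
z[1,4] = 'system'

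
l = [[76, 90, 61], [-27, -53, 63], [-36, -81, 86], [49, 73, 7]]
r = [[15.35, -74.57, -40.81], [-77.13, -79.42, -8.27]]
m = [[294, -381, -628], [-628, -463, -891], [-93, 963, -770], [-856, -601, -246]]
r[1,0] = -77.13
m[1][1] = -463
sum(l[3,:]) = 129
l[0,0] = 76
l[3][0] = 49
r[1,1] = -79.42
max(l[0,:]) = 90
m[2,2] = -770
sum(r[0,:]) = -100.03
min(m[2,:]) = -770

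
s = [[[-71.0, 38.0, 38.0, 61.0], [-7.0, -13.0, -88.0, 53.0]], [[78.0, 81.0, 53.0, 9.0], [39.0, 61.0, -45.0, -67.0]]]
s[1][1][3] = -67.0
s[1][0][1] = 81.0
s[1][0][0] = 78.0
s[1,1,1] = 61.0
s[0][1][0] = -7.0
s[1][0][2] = 53.0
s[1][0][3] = 9.0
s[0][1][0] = -7.0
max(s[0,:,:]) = 61.0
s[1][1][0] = 39.0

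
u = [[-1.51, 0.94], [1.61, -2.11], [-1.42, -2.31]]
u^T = [[-1.51, 1.61, -1.42], [0.94, -2.11, -2.31]]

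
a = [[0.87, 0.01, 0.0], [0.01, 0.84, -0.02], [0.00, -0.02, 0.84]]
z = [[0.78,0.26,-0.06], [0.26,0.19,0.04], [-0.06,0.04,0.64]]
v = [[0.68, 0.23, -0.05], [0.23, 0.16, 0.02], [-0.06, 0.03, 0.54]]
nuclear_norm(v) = 1.38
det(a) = 0.61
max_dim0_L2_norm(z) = 0.82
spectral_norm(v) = 0.77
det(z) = 0.05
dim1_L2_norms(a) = [0.87, 0.84, 0.84]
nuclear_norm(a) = 2.55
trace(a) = 2.55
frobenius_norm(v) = 0.94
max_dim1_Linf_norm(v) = 0.68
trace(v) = 1.38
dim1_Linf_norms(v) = [0.68, 0.23, 0.54]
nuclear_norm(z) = 1.61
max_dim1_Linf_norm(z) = 0.78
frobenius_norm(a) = 1.47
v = a @ z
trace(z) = 1.61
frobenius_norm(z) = 1.10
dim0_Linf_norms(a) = [0.87, 0.84, 0.84]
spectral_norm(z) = 0.89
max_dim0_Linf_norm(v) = 0.68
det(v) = 0.03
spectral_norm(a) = 0.87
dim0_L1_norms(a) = [0.88, 0.87, 0.86]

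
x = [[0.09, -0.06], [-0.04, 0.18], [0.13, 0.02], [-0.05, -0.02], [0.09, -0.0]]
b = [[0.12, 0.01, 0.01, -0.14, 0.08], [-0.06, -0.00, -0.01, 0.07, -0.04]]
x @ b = [[0.01,  0.0,  0.00,  -0.02,  0.01], [-0.02,  -0.0,  -0.00,  0.02,  -0.01], [0.01,  0.0,  0.0,  -0.02,  0.01], [-0.0,  -0.00,  -0.0,  0.01,  -0.0], [0.01,  0.0,  0.0,  -0.01,  0.01]]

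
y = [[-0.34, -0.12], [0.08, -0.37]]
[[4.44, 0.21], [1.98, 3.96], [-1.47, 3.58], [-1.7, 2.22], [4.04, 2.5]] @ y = [[-1.49, -0.61], [-0.36, -1.70], [0.79, -1.15], [0.76, -0.62], [-1.17, -1.41]]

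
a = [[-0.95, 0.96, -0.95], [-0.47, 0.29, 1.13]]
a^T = [[-0.95, -0.47], [0.96, 0.29], [-0.95, 1.13]]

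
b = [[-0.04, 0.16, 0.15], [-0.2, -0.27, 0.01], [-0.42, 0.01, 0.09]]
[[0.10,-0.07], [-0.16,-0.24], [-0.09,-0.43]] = b @ [[0.30,  0.94], [0.37,  0.18], [0.33,  -0.41]]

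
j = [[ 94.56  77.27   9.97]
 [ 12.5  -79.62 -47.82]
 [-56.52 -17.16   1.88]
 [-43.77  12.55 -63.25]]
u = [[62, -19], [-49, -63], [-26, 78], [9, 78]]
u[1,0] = -49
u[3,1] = 78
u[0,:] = [62, -19]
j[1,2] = -47.82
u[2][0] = -26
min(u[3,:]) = 9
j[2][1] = -17.16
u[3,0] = 9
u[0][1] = -19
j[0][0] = 94.56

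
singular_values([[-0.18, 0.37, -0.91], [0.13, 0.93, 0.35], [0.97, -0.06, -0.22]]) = [1.0, 1.0, 0.99]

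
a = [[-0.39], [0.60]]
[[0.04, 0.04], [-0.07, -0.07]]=a @ [[-0.11, -0.11]]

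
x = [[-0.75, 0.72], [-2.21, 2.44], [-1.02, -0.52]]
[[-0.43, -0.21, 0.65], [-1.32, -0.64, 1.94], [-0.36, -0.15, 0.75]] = x @ [[0.43, 0.19, -0.78], [-0.15, -0.09, 0.09]]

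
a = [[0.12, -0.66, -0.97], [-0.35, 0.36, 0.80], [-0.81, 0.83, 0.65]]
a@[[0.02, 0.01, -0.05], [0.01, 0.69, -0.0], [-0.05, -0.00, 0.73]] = [[0.04, -0.45, -0.71], [-0.04, 0.24, 0.60], [-0.04, 0.56, 0.52]]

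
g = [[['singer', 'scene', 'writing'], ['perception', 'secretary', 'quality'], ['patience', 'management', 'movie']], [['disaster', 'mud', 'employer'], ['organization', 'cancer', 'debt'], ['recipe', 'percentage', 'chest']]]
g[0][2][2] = 'movie'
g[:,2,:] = [['patience', 'management', 'movie'], ['recipe', 'percentage', 'chest']]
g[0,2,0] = 'patience'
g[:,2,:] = [['patience', 'management', 'movie'], ['recipe', 'percentage', 'chest']]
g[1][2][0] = 'recipe'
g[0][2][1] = 'management'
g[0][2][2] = 'movie'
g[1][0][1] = 'mud'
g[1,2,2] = 'chest'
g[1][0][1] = 'mud'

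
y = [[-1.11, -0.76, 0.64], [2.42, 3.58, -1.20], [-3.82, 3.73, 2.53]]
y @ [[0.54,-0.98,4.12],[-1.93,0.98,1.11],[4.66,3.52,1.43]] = [[3.85,2.6,-4.50],[-11.19,-3.09,12.23],[2.53,16.30,-7.98]]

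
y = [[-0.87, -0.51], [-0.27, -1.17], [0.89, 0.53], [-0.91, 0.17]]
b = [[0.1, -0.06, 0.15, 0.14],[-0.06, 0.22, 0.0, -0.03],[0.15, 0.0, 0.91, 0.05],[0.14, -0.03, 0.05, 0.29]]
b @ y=[[-0.06,  0.12], [0.02,  -0.23], [0.63,  0.41], [-0.33,  0.04]]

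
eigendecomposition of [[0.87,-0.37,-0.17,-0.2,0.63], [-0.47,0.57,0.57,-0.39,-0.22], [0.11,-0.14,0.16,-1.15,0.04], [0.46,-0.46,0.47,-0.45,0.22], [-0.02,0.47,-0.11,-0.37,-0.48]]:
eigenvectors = [[(-0.45+0j),0.18+0.00j,-0.24+0.12j,-0.24-0.12j,-0.43+0.00j],[(0.77+0j),(0.86+0j),-0.00+0.24j,(-0-0.24j),-0.00+0.00j],[(0.19+0j),(0.18+0j),(-0.72+0j),(-0.72-0j),(-0.01+0j)],[(-0.27+0j),-0.13+0.00j,-0.26+0.48j,(-0.26-0.48j),-0.01+0.00j],[0.30+0.00j,(0.42+0j),-0.01-0.22j,-0.01+0.22j,0.90+0.00j]]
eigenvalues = [(1.04+0j), (0.55+0j), (-0.22+0.81j), (-0.22-0.81j), (-0.47+0j)]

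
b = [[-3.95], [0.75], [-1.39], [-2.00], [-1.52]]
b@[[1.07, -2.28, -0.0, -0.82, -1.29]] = [[-4.23,  9.01,  0.00,  3.24,  5.1], [0.80,  -1.71,  0.0,  -0.62,  -0.97], [-1.49,  3.17,  0.0,  1.14,  1.79], [-2.14,  4.56,  0.00,  1.64,  2.58], [-1.63,  3.47,  0.00,  1.25,  1.96]]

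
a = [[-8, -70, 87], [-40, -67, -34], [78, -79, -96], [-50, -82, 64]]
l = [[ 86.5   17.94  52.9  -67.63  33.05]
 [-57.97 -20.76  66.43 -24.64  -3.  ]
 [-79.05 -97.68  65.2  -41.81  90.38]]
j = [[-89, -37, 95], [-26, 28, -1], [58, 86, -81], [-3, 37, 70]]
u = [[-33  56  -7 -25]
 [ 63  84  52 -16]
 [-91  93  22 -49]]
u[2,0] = -91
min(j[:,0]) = -89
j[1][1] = 28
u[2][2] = 22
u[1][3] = -16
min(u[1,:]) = -16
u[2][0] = -91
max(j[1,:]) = 28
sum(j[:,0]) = -60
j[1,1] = 28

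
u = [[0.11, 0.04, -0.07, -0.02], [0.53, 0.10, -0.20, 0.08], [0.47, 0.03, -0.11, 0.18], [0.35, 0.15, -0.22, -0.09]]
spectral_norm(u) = 0.88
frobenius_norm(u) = 0.91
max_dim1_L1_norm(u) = 0.91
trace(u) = 0.01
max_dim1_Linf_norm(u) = 0.53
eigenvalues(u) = [(0.02+0.18j), (0.02-0.18j), (-0.02+0j), (-0+0j)]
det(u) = 0.00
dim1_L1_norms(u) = [0.24, 0.91, 0.79, 0.81]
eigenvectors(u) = [[-0.07-0.12j, -0.07+0.12j, 0.22+0.00j, (0.38+0j)], [(-0.59-0.19j), (-0.59+0.19j), 0.51+0.00j, -0.48+0.00j], [(-0.67+0j), -0.67-0.00j, 0.78+0.00j, (0.51+0j)], [-0.20-0.32j, (-0.2+0.32j), -0.27+0.00j, -0.60+0.00j]]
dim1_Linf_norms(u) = [0.11, 0.53, 0.47, 0.35]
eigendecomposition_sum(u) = [[0.06+0.03j, 0.03-0.01j, (-0.04+0.01j), -0.02+0.03j], [0.28-0.10j, 0.07-0.10j, (-0.11+0.14j), 0.03+0.13j], [0.25-0.19j, 0.04-0.12j, -0.07+0.18j, 0.07+0.13j], [0.17+0.06j, 0.07-0.02j, -0.11+0.02j, -0.04+0.07j]] + [[0.06-0.03j, (0.03+0.01j), (-0.04-0.01j), -0.02-0.03j], [0.28+0.10j, (0.07+0.1j), -0.11-0.14j, (0.03-0.13j)], [0.25+0.19j, (0.04+0.12j), -0.07-0.18j, 0.07-0.13j], [0.17-0.06j, (0.07+0.02j), (-0.11-0.02j), (-0.04-0.07j)]] + [[-0.01+0.00j, (-0.01+0j), (0.01-0j), (0.01+0j)], [-0.02+0.00j, (-0.03+0j), (0.02-0j), 0.03+0.00j], [(-0.03+0j), (-0.04+0j), (0.03-0j), (0.04+0j)], [(0.01-0j), 0.02-0.00j, -0.01+0.00j, (-0.01-0j)]] + [[(-0-0j), -0j, (-0+0j), -0.00+0.00j], [0.00+0.00j, -0.00+0.00j, 0.00-0.00j, 0.00-0.00j], [(-0-0j), -0j, (-0+0j), -0.00+0.00j], [0j, (-0+0j), -0j, 0.00-0.00j]]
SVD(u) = [[-0.15, 0.2, -0.92, 0.30], [-0.66, -0.04, -0.14, -0.73], [-0.56, -0.63, 0.13, 0.52], [-0.47, 0.75, 0.34, 0.31]] @ diag([0.8762359969810111, 0.23721682689185408, 0.005898357352945648, 0.001965709691330553]) @ [[-0.91, -0.18, 0.35, -0.12], [-0.14, 0.41, -0.43, -0.79], [0.19, 0.6, 0.76, -0.13], [-0.34, 0.66, -0.33, 0.58]]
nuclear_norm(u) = 1.12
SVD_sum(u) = [[0.12, 0.02, -0.05, 0.02], [0.53, 0.11, -0.2, 0.07], [0.45, 0.09, -0.17, 0.06], [0.37, 0.08, -0.14, 0.05]] + [[-0.01, 0.02, -0.02, -0.04], [0.00, -0.0, 0.00, 0.01], [0.02, -0.06, 0.06, 0.12], [-0.02, 0.07, -0.08, -0.14]] + [[-0.0, -0.0, -0.0, 0.0],[-0.00, -0.00, -0.00, 0.00],[0.00, 0.00, 0.00, -0.00],[0.00, 0.00, 0.0, -0.0]] + [[-0.0,0.00,-0.0,0.0], [0.0,-0.0,0.00,-0.00], [-0.00,0.0,-0.00,0.00], [-0.00,0.0,-0.0,0.00]]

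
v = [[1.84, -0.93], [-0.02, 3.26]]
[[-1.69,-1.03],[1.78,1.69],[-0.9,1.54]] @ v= [[-3.09,-1.79], [3.24,3.85], [-1.69,5.86]]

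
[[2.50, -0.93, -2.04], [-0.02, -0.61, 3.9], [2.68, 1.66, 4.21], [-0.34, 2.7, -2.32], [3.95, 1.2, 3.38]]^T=[[2.5, -0.02, 2.68, -0.34, 3.95], [-0.93, -0.61, 1.66, 2.7, 1.2], [-2.04, 3.90, 4.21, -2.32, 3.38]]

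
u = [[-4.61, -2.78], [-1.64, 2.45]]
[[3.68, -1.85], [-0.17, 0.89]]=u@[[-0.54, 0.13], [-0.43, 0.45]]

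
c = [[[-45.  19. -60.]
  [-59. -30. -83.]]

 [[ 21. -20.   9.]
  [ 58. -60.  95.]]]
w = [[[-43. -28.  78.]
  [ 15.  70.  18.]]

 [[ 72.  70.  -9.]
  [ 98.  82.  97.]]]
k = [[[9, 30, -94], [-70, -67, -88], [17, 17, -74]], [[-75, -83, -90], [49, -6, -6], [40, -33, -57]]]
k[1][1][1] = -6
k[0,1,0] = -70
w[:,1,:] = [[15.0, 70.0, 18.0], [98.0, 82.0, 97.0]]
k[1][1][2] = -6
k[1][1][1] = -6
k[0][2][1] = 17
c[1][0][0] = 21.0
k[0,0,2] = -94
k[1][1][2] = -6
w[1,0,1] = 70.0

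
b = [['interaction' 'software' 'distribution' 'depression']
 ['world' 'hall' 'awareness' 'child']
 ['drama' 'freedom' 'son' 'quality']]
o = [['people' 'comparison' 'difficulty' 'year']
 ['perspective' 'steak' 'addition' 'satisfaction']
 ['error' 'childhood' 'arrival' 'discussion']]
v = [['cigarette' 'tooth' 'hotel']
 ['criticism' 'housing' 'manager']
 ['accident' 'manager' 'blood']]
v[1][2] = 'manager'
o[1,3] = 'satisfaction'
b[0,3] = 'depression'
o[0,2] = 'difficulty'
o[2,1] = 'childhood'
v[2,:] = ['accident', 'manager', 'blood']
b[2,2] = 'son'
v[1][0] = 'criticism'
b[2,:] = ['drama', 'freedom', 'son', 'quality']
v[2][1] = 'manager'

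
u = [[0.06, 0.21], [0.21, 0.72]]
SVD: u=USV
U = [[-0.28, -0.96], [-0.96, 0.28]]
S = [0.78, 0.0]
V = [[-0.28, -0.96], [0.96, -0.28]]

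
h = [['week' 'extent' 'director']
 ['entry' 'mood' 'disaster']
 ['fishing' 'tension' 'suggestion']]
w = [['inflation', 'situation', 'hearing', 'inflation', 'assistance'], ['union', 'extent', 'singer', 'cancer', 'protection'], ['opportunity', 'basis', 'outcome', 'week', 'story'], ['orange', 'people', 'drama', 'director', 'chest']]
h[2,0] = 'fishing'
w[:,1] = ['situation', 'extent', 'basis', 'people']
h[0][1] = 'extent'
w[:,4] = ['assistance', 'protection', 'story', 'chest']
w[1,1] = 'extent'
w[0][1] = 'situation'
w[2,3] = 'week'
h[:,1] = ['extent', 'mood', 'tension']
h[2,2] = 'suggestion'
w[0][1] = 'situation'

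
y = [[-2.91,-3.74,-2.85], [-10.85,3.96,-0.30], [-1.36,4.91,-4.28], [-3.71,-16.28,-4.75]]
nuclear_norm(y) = 35.57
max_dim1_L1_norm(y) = 24.74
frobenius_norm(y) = 22.58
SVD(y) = [[-0.26, -0.22, -0.24],[0.12, -0.93, 0.32],[0.19, -0.26, -0.91],[-0.94, -0.11, -0.08]] @ diag([18.393854622161605, 12.04375183491347, 5.131038284577732]) @ [[0.15, 0.96, 0.24], [0.96, -0.2, 0.21], [-0.25, -0.19, 0.95]]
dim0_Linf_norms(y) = [10.85, 16.28, 4.75]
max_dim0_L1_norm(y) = 28.89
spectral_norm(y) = 18.39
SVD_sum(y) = [[-0.69, -4.51, -1.11], [0.31, 2.04, 0.50], [0.52, 3.36, 0.83], [-2.56, -16.62, -4.09]] + [[-2.53,0.53,-0.56], [-10.75,2.24,-2.38], [-3.05,0.64,-0.68], [-1.25,0.26,-0.28]] + [[0.31,0.24,-1.18], [-0.42,-0.32,1.58], [1.17,0.91,-4.43], [0.1,0.08,-0.38]]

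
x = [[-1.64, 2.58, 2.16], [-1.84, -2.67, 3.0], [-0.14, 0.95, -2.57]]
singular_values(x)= [5.13, 3.61, 1.32]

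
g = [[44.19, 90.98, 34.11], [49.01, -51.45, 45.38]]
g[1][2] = 45.38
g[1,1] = -51.45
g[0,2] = 34.11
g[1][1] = -51.45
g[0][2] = 34.11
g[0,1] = 90.98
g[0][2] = 34.11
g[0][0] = 44.19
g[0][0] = 44.19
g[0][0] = 44.19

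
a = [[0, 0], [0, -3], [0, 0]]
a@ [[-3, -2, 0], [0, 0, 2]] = [[0, 0, 0], [0, 0, -6], [0, 0, 0]]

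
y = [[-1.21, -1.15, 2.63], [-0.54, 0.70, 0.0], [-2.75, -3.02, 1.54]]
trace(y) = 1.03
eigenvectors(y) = [[-0.28+0.62j, (-0.28-0.62j), (0.69+0j)], [-0.15-0.01j, -0.15+0.01j, -0.60+0.00j], [-0.72+0.00j, -0.72-0.00j, 0.40+0.00j]]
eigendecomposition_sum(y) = [[-0.59+1.14j, (0.1+1.2j), 1.17-0.18j],[-0.28-0.04j, -0.24+0.11j, 0.13+0.23j],[-1.37-0.07j, -1.11+0.62j, (0.69+1.06j)]] + [[(-0.59-1.14j), 0.10-1.20j, (1.17+0.18j)], [-0.28+0.04j, (-0.24-0.11j), (0.13-0.23j)], [-1.37+0.07j, (-1.11-0.62j), (0.69-1.06j)]] + [[-0.02+0.00j, -1.36+0.00j, 0.29-0.00j], [(0.02-0j), 1.18-0.00j, -0.25+0.00j], [-0.01+0.00j, (-0.79+0j), (0.17-0j)]]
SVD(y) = [[-0.55, -0.83, -0.09], [0.02, -0.12, 0.99], [-0.84, 0.54, 0.09]] @ diag([5.119446868314455, 1.6093959836446403, 0.860644136872975]) @ [[0.58,  0.62,  -0.53], [-0.26,  -0.48,  -0.84], [-0.77,  0.62,  -0.11]]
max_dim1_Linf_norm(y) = 3.02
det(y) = 7.09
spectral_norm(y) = 5.12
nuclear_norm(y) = 7.59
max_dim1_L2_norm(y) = 4.37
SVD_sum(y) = [[-1.62,  -1.74,  1.5], [0.07,  0.08,  -0.07], [-2.46,  -2.65,  2.28]] + [[0.35, 0.64, 1.12], [0.05, 0.09, 0.16], [-0.23, -0.42, -0.73]] + [[0.06, -0.05, 0.01], [-0.66, 0.53, -0.10], [-0.06, 0.05, -0.01]]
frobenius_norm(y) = 5.44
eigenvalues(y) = [(-0.15+2.31j), (-0.15-2.31j), (1.32+0j)]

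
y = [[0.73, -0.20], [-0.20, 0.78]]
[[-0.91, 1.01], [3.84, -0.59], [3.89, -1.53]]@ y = [[-0.87, 0.97], [2.92, -1.23], [3.15, -1.97]]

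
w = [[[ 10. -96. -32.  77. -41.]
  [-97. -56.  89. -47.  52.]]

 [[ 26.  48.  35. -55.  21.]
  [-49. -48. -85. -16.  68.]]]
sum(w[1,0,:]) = 75.0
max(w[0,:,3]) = 77.0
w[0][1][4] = 52.0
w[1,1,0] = -49.0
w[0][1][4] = 52.0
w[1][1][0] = -49.0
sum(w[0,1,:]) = -59.0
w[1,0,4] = 21.0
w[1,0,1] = 48.0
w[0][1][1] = -56.0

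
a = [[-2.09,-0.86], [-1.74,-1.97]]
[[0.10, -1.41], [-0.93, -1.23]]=a @ [[-0.38, 0.66], [0.81, 0.04]]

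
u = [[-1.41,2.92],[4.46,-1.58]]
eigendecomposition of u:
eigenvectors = [[0.64, -0.62],[0.77, 0.78]]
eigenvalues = [2.11, -5.1]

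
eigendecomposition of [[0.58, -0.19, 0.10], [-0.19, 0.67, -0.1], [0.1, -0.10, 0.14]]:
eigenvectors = [[0.61, -0.77, -0.16], [-0.76, -0.63, 0.12], [0.19, -0.05, 0.98]]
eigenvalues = [0.85, 0.43, 0.11]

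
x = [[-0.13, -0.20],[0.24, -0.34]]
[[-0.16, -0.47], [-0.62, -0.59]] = x @ [[-0.75, 0.44], [1.28, 2.04]]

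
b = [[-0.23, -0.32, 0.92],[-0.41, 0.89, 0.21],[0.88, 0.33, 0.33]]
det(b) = -0.999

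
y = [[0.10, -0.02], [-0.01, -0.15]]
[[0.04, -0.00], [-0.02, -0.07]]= y@[[0.45, 0.07], [0.07, 0.45]]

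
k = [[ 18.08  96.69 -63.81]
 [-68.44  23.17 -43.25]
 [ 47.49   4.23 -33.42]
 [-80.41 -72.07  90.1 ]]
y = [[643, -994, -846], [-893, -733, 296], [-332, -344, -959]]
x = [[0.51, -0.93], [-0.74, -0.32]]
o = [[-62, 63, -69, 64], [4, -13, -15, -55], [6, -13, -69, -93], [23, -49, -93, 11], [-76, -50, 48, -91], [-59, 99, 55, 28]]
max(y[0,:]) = 643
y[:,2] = [-846, 296, -959]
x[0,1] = -0.926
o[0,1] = 63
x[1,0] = -0.741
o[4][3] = -91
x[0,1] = -0.926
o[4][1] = -50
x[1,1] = -0.325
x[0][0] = 0.512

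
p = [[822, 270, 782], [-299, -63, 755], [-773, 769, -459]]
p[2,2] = -459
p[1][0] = -299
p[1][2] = 755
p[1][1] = -63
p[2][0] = -773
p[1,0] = -299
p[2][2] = -459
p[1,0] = -299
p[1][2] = 755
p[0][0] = 822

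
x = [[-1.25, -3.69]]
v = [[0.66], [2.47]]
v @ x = [[-0.82,-2.44], [-3.09,-9.11]]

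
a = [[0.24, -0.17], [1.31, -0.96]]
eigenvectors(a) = [[0.60, 0.17], [0.8, 0.99]]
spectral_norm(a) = 1.65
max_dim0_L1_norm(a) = 1.55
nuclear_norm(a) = 1.66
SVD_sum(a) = [[0.24, -0.17], [1.31, -0.96]] + [[0.00, 0.00], [-0.00, -0.00]]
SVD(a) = [[-0.18, -0.98], [-0.98, 0.18]] @ diag([1.6505084779056625, 0.004665228990383807]) @ [[-0.81, 0.59],[-0.59, -0.81]]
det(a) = -0.01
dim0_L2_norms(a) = [1.33, 0.97]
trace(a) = -0.72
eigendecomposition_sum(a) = [[0.01, -0.0], [0.02, -0.00]] + [[0.23, -0.17], [1.29, -0.96]]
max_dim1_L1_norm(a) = 2.27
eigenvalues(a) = [0.01, -0.73]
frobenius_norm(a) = 1.65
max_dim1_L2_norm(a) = 1.62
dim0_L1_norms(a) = [1.55, 1.13]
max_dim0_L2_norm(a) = 1.33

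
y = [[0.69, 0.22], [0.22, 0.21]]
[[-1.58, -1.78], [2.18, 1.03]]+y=[[-0.89, -1.56], [2.40, 1.24]]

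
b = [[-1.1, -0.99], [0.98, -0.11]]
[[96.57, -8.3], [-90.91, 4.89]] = b@[[-92.21, 5.27], [4.91, 2.53]]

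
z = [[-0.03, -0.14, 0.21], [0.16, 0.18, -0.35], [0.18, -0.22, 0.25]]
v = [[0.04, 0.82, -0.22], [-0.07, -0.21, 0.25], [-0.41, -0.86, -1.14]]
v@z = [[0.09, 0.19, -0.33], [0.01, -0.08, 0.12], [-0.33, 0.15, -0.07]]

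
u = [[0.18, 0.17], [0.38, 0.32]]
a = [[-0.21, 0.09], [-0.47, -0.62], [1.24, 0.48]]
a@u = [[-0.0, -0.01], [-0.32, -0.28], [0.41, 0.36]]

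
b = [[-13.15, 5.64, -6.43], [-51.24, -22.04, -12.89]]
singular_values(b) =[58.34, 10.93]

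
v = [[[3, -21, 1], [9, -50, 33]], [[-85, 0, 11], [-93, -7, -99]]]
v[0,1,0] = 9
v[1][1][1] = -7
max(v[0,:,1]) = -21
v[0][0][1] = -21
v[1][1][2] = -99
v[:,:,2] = [[1, 33], [11, -99]]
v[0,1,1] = -50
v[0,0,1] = -21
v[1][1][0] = -93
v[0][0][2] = 1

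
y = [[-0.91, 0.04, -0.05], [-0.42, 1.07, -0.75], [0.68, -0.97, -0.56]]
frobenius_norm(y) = 2.11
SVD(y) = [[-0.34, -0.32, -0.88], [-0.68, 0.73, -0.01], [0.65, 0.60, -0.47]] @ diag([1.7268603726139435, 0.9725312315821844, 0.7106590301212482]) @ [[0.6, -0.79, 0.09], [0.40, 0.20, -0.89], [0.69, 0.57, 0.44]]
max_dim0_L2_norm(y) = 1.44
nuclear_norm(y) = 3.41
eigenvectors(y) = [[(0.02+0j), -0.02-0.27j, (-0.02+0.27j)], [(0.9+0j), -0.34-0.08j, (-0.34+0.08j)], [(-0.43+0j), (-0.9+0j), (-0.9-0j)]]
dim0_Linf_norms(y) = [0.91, 1.07, 0.75]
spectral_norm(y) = 1.73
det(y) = 1.19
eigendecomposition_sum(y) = [[-0.01+0.00j, 0.03-0.00j, (-0.01+0j)],[-0.35+0.00j, (1.21-0j), -0.45+0.00j],[(0.17+0j), (-0.58+0j), (0.22+0j)]] + [[(-0.45+0.12j), 0.00-0.06j, -0.02-0.11j], [-0.03+0.61j, (-0.07-0.03j), (-0.15-0.02j)], [0.26+1.55j, (-0.19-0.03j), -0.39+0.03j]] + [[(-0.45-0.12j), 0.06j, -0.02+0.11j], [(-0.03-0.61j), (-0.07+0.03j), (-0.15+0.02j)], [0.26-1.55j, (-0.19+0.03j), -0.39-0.03j]]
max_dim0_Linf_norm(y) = 1.07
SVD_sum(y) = [[-0.35,0.46,-0.05],[-0.7,0.93,-0.11],[0.68,-0.90,0.1]] + [[-0.13, -0.06, 0.28], [0.29, 0.14, -0.64], [0.23, 0.12, -0.52]] + [[-0.44, -0.36, -0.28], [-0.00, -0.00, -0.0], [-0.23, -0.19, -0.15]]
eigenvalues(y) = [(1.42+0j), (-0.91+0.12j), (-0.91-0.12j)]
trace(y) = -0.40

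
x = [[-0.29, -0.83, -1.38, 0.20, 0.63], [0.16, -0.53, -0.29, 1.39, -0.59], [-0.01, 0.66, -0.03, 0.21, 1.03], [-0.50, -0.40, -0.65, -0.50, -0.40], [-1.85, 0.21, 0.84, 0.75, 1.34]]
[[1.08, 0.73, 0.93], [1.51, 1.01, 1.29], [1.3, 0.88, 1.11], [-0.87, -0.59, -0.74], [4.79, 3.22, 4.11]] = x @ [[-1.0, -0.67, -0.86], [-0.28, -0.19, -0.24], [0.34, 0.23, 0.29], [1.64, 1.10, 1.40], [1.11, 0.75, 0.95]]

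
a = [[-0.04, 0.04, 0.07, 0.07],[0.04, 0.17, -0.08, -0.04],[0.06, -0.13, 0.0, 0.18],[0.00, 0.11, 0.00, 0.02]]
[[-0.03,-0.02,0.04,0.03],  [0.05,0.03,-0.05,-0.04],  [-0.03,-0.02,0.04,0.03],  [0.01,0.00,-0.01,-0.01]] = a @ [[0.50, 0.15, 0.03, -0.21],[0.15, 0.06, -0.08, -0.1],[0.03, -0.08, 0.45, 0.16],[-0.21, -0.10, 0.16, 0.15]]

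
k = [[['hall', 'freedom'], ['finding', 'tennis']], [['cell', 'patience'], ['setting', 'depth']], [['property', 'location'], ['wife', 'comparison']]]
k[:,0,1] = ['freedom', 'patience', 'location']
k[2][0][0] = 'property'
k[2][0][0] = 'property'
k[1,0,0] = 'cell'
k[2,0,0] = 'property'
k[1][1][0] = 'setting'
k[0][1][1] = 'tennis'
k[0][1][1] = 'tennis'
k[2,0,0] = 'property'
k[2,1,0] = 'wife'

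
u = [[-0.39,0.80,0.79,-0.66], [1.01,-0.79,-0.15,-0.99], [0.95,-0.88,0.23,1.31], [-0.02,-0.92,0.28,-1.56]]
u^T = [[-0.39, 1.01, 0.95, -0.02], [0.80, -0.79, -0.88, -0.92], [0.79, -0.15, 0.23, 0.28], [-0.66, -0.99, 1.31, -1.56]]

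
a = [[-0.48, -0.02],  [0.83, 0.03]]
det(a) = 0.002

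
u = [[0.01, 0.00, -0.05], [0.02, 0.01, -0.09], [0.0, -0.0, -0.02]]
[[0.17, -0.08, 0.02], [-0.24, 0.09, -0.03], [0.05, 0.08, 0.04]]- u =[[0.16, -0.08, 0.07], [-0.26, 0.08, 0.06], [0.05, 0.08, 0.06]]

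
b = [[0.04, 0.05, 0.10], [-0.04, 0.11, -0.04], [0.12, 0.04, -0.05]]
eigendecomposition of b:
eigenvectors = [[0.53+0.00j, 0.02+0.59j, 0.02-0.59j],  [(-0.05+0j), -0.68+0.00j, (-0.68-0j)],  [-0.84+0.00j, 0.01+0.43j, 0.01-0.43j]]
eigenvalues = [(-0.12+0j), (0.11+0.06j), (0.11-0.06j)]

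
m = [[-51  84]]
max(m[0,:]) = 84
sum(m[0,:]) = 33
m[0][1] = 84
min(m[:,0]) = -51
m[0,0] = -51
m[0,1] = 84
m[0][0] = -51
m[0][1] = 84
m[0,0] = -51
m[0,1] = 84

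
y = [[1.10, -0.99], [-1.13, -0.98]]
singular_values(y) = [1.58, 1.39]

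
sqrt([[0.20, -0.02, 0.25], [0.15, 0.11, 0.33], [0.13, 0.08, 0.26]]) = [[(0.4+0j), (-0.13+0.03j), (0.39-0.04j)], [(0.14+0j), 0.24+0.03j, (0.45-0.04j)], [0.14-0.00j, (0.16-0.02j), 0.37+0.03j]]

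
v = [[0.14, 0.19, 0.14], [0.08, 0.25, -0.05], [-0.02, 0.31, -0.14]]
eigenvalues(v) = [(0.33+0j), (-0.04+0.1j), (-0.04-0.1j)]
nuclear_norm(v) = 0.72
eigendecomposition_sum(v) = [[0.12+0.00j, 0.30-0.00j, 0.00-0.00j], [(0.09+0j), 0.21-0.00j, -0j], [0.05+0.00j, 0.12-0.00j, 0.00-0.00j]] + [[0.01+0.04j,(-0.05-0.07j),0.07+0.03j],[-0.00-0.02j,0.02+0.03j,-0.03-0.01j],[-0.04-0.02j,0.09+0.02j,-0.07+0.03j]] + [[0.01-0.04j, (-0.05+0.07j), (0.07-0.03j)],  [-0.00+0.02j, 0.02-0.03j, -0.03+0.01j],  [(-0.04+0.02j), 0.09-0.02j, (-0.07-0.03j)]]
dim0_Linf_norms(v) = [0.14, 0.31, 0.14]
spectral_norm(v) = 0.46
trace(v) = 0.25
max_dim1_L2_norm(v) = 0.34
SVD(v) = [[-0.42, 0.85, 0.33], [-0.58, 0.03, -0.81], [-0.7, -0.53, 0.48]] @ diag([0.4556090100773495, 0.23228907513571873, 0.03552767243895952]) @ [[-0.2, -0.97, 0.15], [0.56, 0.01, 0.83], [-0.8, 0.25, 0.55]]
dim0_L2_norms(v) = [0.16, 0.44, 0.2]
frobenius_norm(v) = 0.51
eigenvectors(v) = [[-0.77+0.00j, 0.49+0.46j, 0.49-0.46j], [-0.55+0.00j, -0.19-0.19j, (-0.19+0.19j)], [-0.33+0.00j, -0.69+0.00j, (-0.69-0j)]]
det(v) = 0.00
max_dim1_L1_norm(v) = 0.47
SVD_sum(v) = [[0.04, 0.19, -0.03], [0.05, 0.26, -0.04], [0.06, 0.31, -0.05]] + [[0.11, 0.0, 0.16], [0.0, 0.00, 0.01], [-0.07, -0.0, -0.1]] + [[-0.01, 0.0, 0.01], [0.02, -0.01, -0.02], [-0.01, 0.00, 0.01]]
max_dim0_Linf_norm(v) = 0.31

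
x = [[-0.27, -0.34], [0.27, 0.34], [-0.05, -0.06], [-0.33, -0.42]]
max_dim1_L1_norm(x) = 0.75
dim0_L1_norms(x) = [0.92, 1.16]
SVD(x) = [[-0.53,0.30], [0.53,-0.3], [-0.10,0.69], [-0.65,-0.59]] @ diag([0.817552213426361, 0.002894533063915417]) @ [[0.62, 0.78],[-0.78, 0.62]]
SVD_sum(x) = [[-0.27, -0.34], [0.27, 0.34], [-0.05, -0.06], [-0.33, -0.42]] + [[-0.0, 0.0],  [0.0, -0.00],  [-0.0, 0.00],  [0.00, -0.00]]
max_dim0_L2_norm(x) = 0.64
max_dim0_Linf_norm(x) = 0.42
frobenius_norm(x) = 0.82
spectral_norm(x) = 0.82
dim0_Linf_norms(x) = [0.33, 0.42]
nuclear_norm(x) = 0.82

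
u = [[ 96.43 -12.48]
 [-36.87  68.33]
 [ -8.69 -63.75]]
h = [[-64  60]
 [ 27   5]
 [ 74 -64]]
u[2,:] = [-8.69, -63.75]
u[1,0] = -36.87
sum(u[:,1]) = -7.900000000000006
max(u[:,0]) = 96.43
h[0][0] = -64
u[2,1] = -63.75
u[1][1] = 68.33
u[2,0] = -8.69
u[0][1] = -12.48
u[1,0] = -36.87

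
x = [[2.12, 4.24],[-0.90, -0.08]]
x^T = [[2.12, -0.90], [4.24, -0.08]]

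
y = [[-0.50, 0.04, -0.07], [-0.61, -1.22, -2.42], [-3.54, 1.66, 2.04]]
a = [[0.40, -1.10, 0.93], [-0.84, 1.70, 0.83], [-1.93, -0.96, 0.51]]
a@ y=[[-2.82, 2.9, 4.53], [-3.56, -0.73, -2.36], [-0.25, 1.94, 3.5]]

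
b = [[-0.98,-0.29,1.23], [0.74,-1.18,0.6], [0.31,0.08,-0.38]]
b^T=[[-0.98, 0.74, 0.31], [-0.29, -1.18, 0.08], [1.23, 0.6, -0.38]]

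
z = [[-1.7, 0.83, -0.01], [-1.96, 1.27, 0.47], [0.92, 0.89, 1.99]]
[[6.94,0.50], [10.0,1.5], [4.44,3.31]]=z@[[-4.71, -2.55], [-1.23, -4.56], [4.96, 4.88]]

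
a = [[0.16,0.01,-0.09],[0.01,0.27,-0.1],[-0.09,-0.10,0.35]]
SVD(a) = [[0.28,0.4,-0.87],[0.50,-0.84,-0.23],[-0.82,-0.37,-0.44]] @ diag([0.4411626393994774, 0.22123637577546718, 0.11760098482505535]) @ [[0.28, 0.50, -0.82], [0.40, -0.84, -0.37], [-0.87, -0.23, -0.44]]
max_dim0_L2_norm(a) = 0.37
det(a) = 0.01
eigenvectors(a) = [[-0.28, -0.87, -0.4], [-0.5, -0.23, 0.84], [0.82, -0.44, 0.37]]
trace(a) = 0.78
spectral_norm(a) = 0.44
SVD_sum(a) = [[0.03,0.06,-0.1], [0.06,0.11,-0.18], [-0.10,-0.18,0.30]] + [[0.04, -0.07, -0.03], [-0.07, 0.16, 0.07], [-0.03, 0.07, 0.03]] + [[0.09, 0.02, 0.04], [0.02, 0.01, 0.01], [0.04, 0.01, 0.02]]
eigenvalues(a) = [0.44, 0.12, 0.22]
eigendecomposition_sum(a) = [[0.03, 0.06, -0.10], [0.06, 0.11, -0.18], [-0.1, -0.18, 0.30]] + [[0.09,0.02,0.04], [0.02,0.01,0.01], [0.04,0.01,0.02]] + [[0.04,-0.07,-0.03], [-0.07,0.16,0.07], [-0.03,0.07,0.03]]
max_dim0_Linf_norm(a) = 0.35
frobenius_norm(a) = 0.51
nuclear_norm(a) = 0.78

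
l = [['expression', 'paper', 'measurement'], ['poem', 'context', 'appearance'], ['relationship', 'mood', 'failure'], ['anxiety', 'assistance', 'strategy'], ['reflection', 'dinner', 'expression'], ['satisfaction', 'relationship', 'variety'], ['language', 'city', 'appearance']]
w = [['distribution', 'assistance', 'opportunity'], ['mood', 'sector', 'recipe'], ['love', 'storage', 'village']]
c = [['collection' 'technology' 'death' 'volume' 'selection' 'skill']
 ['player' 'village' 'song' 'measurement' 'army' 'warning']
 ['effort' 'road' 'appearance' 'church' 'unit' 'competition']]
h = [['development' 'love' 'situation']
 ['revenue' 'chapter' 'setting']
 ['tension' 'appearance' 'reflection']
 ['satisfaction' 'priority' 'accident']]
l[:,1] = ['paper', 'context', 'mood', 'assistance', 'dinner', 'relationship', 'city']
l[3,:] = ['anxiety', 'assistance', 'strategy']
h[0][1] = 'love'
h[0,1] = 'love'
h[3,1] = 'priority'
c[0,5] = 'skill'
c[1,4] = 'army'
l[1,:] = ['poem', 'context', 'appearance']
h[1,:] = ['revenue', 'chapter', 'setting']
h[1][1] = 'chapter'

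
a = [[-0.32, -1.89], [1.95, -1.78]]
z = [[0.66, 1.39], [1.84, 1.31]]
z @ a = [[2.50, -3.72],  [1.97, -5.81]]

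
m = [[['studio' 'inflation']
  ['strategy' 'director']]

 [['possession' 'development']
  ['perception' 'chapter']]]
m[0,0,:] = ['studio', 'inflation']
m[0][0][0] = 'studio'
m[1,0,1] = 'development'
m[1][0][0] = 'possession'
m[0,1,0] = 'strategy'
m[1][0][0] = 'possession'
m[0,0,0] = 'studio'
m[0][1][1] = 'director'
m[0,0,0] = 'studio'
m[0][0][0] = 'studio'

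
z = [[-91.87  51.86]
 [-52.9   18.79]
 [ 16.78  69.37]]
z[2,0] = 16.78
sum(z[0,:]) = -40.010000000000005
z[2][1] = 69.37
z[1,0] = -52.9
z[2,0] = 16.78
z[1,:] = [-52.9, 18.79]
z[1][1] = 18.79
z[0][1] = 51.86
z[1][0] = -52.9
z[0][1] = 51.86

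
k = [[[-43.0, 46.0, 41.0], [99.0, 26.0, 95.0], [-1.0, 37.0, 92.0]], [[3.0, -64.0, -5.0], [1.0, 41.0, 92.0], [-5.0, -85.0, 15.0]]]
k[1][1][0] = 1.0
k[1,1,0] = 1.0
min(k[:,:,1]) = -85.0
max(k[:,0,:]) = 46.0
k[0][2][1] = 37.0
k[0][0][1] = 46.0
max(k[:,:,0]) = 99.0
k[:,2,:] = [[-1.0, 37.0, 92.0], [-5.0, -85.0, 15.0]]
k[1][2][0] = -5.0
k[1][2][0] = -5.0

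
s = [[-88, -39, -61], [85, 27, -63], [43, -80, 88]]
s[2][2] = 88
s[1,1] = 27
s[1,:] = [85, 27, -63]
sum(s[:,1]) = -92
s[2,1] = -80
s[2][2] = 88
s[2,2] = 88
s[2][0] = 43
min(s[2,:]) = -80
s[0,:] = [-88, -39, -61]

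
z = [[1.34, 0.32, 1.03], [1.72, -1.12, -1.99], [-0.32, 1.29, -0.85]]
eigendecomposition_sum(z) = [[1.44-0.00j, 0.32+0.00j, 0.34+0.00j], [0.75-0.00j, 0.17+0.00j, (0.17+0j)], [0.20-0.00j, (0.05+0j), 0.05+0.00j]] + [[-0.05+0.13j, (-0-0.24j), 0.35-0.03j], [0.49-0.25j, -0.64+0.71j, -1.08-0.83j], [(-0.26-0.32j), 0.62+0.37j, (-0.45+0.93j)]] + [[-0.05-0.13j,-0.00+0.24j,(0.35+0.03j)], [0.49+0.25j,-0.64-0.71j,-1.08+0.83j], [-0.26+0.32j,0.62-0.37j,(-0.45-0.93j)]]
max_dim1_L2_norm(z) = 2.86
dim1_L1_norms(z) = [2.69, 4.83, 2.46]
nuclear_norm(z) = 6.11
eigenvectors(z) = [[0.88+0.00j, 0.15-0.13j, (0.15+0.13j)], [(0.46+0j), -0.78+0.00j, (-0.78-0j)], [0.12+0.00j, 0.12+0.58j, (0.12-0.58j)]]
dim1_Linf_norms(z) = [1.34, 1.99, 1.29]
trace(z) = -0.63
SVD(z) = [[0.01, 0.79, 0.61], [-1.0, -0.02, 0.05], [0.05, -0.61, 0.79]] @ diag([2.8617636295305298, 1.908808169751746, 1.3369967463629961]) @ [[-0.6, 0.42, 0.68], [0.64, -0.26, 0.72], [0.48, 0.87, -0.11]]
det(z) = 7.30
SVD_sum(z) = [[-0.02, 0.01, 0.02], [1.72, -1.19, -1.95], [-0.09, 0.06, 0.10]] + [[0.97, -0.4, 1.10],  [-0.03, 0.01, -0.03],  [-0.74, 0.31, -0.84]] + [[0.39,0.71,-0.09],[0.03,0.06,-0.01],[0.51,0.92,-0.11]]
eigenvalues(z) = [(1.65+0j), (-1.14+1.77j), (-1.14-1.77j)]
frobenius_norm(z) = 3.69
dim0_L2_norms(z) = [2.2, 1.74, 2.4]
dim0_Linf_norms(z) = [1.72, 1.29, 1.99]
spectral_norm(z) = 2.86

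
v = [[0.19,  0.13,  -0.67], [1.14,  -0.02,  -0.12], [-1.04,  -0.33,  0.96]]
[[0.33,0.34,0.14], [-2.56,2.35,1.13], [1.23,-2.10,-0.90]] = v @ [[-2.34,  2.07,  0.98], [0.63,  0.12,  -0.39], [-1.04,  0.10,  -0.01]]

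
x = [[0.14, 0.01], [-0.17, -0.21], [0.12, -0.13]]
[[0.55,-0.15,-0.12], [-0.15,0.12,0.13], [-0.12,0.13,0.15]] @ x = [[0.09, 0.05], [-0.03, -0.04], [-0.02, -0.05]]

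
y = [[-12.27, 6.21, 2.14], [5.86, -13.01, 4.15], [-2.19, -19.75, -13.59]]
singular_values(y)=[26.78, 14.74, 7.71]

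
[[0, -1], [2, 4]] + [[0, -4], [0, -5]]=[[0, -5], [2, -1]]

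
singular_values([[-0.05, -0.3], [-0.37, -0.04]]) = [0.39, 0.28]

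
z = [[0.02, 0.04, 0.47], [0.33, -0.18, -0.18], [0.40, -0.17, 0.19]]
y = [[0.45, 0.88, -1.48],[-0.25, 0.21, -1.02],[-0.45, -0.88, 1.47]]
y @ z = [[-0.29, 0.11, -0.23], [-0.34, 0.13, -0.35], [0.29, -0.11, 0.23]]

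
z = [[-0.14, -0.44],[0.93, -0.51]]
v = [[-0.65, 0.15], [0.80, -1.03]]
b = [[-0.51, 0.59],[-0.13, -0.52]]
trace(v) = -1.68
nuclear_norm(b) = 1.26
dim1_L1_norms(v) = [0.8, 1.83]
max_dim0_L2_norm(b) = 0.79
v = z + b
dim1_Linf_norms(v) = [0.65, 1.03]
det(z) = 0.48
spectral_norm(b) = 0.86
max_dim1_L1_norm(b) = 1.1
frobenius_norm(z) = 1.16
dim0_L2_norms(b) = [0.53, 0.79]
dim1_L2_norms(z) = [0.46, 1.06]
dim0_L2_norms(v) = [1.03, 1.04]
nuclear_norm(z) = 1.52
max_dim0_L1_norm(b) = 1.11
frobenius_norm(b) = 0.95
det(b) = 0.34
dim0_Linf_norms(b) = [0.51, 0.59]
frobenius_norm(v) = 1.46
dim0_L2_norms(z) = [0.94, 0.67]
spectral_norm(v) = 1.41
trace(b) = -1.03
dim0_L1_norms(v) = [1.45, 1.18]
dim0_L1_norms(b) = [0.64, 1.11]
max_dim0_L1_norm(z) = 1.07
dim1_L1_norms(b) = [1.1, 0.65]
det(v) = 0.55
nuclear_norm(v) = 1.80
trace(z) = -0.65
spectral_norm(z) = 1.07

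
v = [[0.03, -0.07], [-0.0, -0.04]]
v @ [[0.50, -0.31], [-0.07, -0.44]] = [[0.02, 0.02], [0.00, 0.02]]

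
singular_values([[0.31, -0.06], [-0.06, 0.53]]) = [0.55, 0.29]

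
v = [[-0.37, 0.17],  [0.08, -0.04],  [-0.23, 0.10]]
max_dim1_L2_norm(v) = 0.41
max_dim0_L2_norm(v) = 0.44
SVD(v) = [[-0.84, 0.32], [0.18, -0.6], [-0.52, -0.73]] @ diag([0.4864865851310718, 0.005549998874629919]) @ [[0.91, -0.41], [0.41, 0.91]]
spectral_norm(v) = 0.49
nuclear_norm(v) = 0.49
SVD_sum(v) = [[-0.37, 0.17], [0.08, -0.04], [-0.23, 0.10]] + [[0.0, 0.00],[-0.00, -0.0],[-0.0, -0.00]]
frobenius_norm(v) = 0.49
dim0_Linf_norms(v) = [0.37, 0.17]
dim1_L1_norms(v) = [0.54, 0.12, 0.33]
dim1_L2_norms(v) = [0.41, 0.09, 0.25]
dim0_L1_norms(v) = [0.68, 0.31]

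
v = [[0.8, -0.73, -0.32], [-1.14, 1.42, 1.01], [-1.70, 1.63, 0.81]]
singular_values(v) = [3.42, 0.37, 0.0]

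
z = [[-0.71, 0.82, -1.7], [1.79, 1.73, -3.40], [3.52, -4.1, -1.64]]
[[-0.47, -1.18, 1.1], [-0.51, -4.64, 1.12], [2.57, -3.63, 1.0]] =z @[[0.15, -0.71, -0.33], [-0.49, -0.1, -0.27], [-0.02, 0.94, -0.64]]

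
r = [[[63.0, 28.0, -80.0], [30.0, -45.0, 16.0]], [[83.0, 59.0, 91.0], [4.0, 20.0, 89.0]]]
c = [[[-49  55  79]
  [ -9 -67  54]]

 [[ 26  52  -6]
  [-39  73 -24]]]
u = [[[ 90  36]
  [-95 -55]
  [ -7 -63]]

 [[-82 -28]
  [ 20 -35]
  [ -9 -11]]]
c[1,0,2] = -6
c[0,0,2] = 79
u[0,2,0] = -7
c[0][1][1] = -67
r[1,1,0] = 4.0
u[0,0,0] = 90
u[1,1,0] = 20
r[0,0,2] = -80.0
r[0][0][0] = 63.0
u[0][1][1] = -55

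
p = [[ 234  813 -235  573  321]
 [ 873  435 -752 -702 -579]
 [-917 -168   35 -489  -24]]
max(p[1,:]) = 873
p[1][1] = 435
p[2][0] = -917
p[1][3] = -702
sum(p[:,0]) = 190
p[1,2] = -752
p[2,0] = -917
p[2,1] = -168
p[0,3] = 573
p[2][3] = -489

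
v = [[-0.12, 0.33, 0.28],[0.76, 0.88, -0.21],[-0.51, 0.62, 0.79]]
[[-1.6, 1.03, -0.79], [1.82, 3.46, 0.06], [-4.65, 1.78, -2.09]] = v @ [[2.83, 2.3, 0.34], [-1.13, 2.39, -0.68], [-3.17, 1.86, -1.89]]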